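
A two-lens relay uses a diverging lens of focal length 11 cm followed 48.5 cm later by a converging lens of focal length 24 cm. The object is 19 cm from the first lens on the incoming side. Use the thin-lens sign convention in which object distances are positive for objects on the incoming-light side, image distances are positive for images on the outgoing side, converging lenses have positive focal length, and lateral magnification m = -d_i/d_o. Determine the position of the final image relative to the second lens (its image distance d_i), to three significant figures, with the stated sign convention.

42.3 cm

First lens: d_i1 = 1/(1/(-11) - 1/19) = -6.967 cm.
The intermediate image is virtual, 6.967 cm to the left of lens 1, so d_o2 = L - d_i1 = 48.5 - (-6.967) = 55.467 cm.
Second lens: d_i2 = 1/(1/24 - 1/(55.467)) = 42.305 cm.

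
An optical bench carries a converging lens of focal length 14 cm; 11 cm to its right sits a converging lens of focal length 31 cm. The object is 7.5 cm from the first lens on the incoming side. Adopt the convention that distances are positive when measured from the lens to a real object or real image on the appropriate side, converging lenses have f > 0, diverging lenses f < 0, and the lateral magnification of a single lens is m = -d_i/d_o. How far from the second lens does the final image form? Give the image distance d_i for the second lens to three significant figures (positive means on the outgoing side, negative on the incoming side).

-219 cm

First lens: d_i1 = 1/(1/14 - 1/7.5) = -16.154 cm.
The intermediate image is virtual, 16.154 cm to the left of lens 1, so d_o2 = L - d_i1 = 11 - (-16.154) = 27.154 cm.
Second lens: d_i2 = 1/(1/31 - 1/(27.154)) = -218.860 cm.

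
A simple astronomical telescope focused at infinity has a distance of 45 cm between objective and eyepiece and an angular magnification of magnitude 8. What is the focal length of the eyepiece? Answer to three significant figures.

In normal adjustment the tube length equals f_obj + f_eye and |M| = f_obj/f_eye.
So f_obj = 8 f_eye and 8 f_eye + f_eye = 45 cm, giving f_eye = 45/9 = 5.000 cm and f_obj = 40.000 cm.

5.00 cm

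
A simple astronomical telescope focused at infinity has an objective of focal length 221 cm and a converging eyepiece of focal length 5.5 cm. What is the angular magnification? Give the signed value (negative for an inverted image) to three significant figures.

M = -f_obj/f_eye = -221/(5.5) = -40.182.

-40.2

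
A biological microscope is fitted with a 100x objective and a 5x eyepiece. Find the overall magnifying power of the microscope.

The overall magnification of a compound microscope is the product of the objective and eyepiece magnifications:
M = M_obj x M_eye = 100 x 5 = 500.

500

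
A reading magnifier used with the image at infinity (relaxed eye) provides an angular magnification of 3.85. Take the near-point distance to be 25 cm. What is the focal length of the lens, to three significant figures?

6.49 cm

For the image at infinity, M = D/f.
f = D/M = 25/3.85 = 6.494 cm.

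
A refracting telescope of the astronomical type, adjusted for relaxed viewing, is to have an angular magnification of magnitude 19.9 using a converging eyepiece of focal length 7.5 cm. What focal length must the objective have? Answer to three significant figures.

149 cm

|M| = f_obj/|f_eye|, so f_obj = |M| x |f_eye| = 19.9 x 7.5 = 149.250 cm.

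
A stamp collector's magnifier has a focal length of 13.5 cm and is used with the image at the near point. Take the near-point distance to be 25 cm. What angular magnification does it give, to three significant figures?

M = 1 + D/f = 1 + 25/13.5 = 2.852.

2.85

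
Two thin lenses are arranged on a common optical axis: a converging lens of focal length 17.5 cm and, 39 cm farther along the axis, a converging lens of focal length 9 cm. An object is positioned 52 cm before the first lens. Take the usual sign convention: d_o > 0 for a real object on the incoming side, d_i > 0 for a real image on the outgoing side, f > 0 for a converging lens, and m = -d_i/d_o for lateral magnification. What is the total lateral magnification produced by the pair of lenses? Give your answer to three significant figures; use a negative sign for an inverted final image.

Lens 1: 1/d_i1 = 1/f_1 - 1/d_o1 = 1/17.5 - 1/52 = 0.03791 cm^-1, so d_i1 = 26.377 cm.
m_1 = -(26.377)/52 = -0.5072.
Object distance for lens 2: d_o2 = 39 - 26.377 = 12.623 cm.
Lens 2: 1/d_i2 = 1/f_2 - 1/d_o2 = 1/9 - 1/(12.623) = 0.03189 cm^-1, so d_i2 = 31.356 cm.
m_2 = -(31.356)/(12.623) = -2.4840.
The system's lateral magnification is m_1 m_2 = (-0.5072)(-2.4840) = 1.2600.

1.26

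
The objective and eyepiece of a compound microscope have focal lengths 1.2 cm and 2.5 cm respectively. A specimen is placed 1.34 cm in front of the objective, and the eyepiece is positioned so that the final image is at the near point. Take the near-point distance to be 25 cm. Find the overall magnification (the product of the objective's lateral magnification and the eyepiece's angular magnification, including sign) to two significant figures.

-94

Objective: 1/d_i = 1/f_obj - 1/d_o = 1/1.2 - 1/1.34 = 0.08706 cm^-1, so d_i = 11.486 cm.
m_obj = -d_i/d_o = -11.486/1.34 = -8.571.
Eyepiece angular magnification (image at near point): M_eye = 1 + D/f_e = 1 + 25/2.5 = 11.000.
Overall M = m_obj x M_eye = (-8.571)(11.000) = -94.29.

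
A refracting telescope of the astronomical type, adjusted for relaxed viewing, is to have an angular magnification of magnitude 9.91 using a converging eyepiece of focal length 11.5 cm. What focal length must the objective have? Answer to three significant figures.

|M| = f_obj/|f_eye|, so f_obj = |M| x |f_eye| = 9.91 x 11.5 = 113.965 cm.

114 cm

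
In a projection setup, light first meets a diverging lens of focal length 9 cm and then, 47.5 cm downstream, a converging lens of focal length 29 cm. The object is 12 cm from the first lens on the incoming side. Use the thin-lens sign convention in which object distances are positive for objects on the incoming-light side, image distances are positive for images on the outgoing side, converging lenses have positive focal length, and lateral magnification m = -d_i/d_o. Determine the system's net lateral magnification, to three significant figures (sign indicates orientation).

-0.526

First lens: d_i1 = 1/(1/(-9) - 1/12) = -5.143 cm.
m_1 = -(-5.143)/12 = 0.4286.
The intermediate image is virtual, 5.143 cm to the left of lens 1, so d_o2 = L - d_i1 = 47.5 - (-5.143) = 52.643 cm.
Second lens: d_i2 = 1/(1/29 - 1/(52.643)) = 64.571 cm.
m_2 = -(64.571)/(52.643) = -1.2266.
Total m = m_1 x m_2 = (0.4286)(-1.2266) = -0.5257.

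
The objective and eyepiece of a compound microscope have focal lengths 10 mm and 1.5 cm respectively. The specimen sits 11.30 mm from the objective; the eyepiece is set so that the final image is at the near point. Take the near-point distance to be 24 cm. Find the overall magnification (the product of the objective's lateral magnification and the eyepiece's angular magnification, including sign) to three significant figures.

Convert to cm: f_obj = 10 mm = 1 cm; d_o = 11.30 mm = 1.13 cm.
Objective: 1/d_i = 1/f_obj - 1/d_o = 1/1 - 1/1.13 = 0.11504 cm^-1, so d_i = 8.692 cm.
m_obj = -d_i/d_o = -8.692/1.13 = -7.692.
Eyepiece angular magnification (image at near point): M_eye = 1 + D/f_e = 1 + 24/1.5 = 17.000.
Overall M = m_obj x M_eye = (-7.692)(17.000) = -130.77.

-131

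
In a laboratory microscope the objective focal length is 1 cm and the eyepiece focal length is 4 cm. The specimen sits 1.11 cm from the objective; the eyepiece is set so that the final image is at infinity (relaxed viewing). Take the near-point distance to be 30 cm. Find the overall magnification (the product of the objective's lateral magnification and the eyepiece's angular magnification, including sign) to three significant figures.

-68.2

Objective: 1/d_i = 1/f_obj - 1/d_o = 1/1 - 1/1.11 = 0.09910 cm^-1, so d_i = 10.091 cm.
m_obj = -d_i/d_o = -10.091/1.11 = -9.091.
Eyepiece angular magnification (image at infinity): M_eye = D/f_e = 30/4 = 7.500.
Overall M = m_obj x M_eye = (-9.091)(7.500) = -68.18.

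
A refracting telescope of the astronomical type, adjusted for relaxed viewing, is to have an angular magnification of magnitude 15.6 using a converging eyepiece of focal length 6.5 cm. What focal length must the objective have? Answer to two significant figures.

|M| = f_obj/|f_eye|, so f_obj = |M| x |f_eye| = 15.6 x 6.5 = 101.400 cm.

100 cm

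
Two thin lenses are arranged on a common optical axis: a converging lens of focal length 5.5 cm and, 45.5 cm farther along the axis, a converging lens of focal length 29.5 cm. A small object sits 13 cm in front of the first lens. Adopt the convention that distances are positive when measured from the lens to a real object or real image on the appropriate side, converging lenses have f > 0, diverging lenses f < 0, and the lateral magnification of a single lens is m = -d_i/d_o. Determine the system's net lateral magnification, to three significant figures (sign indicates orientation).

3.35

First lens: d_i1 = 1/(1/5.5 - 1/13) = 9.533 cm.
m_1 = -(9.533)/13 = -0.7333.
The intermediate image is 9.533 cm to the right of lens 1, so d_o2 = L - d_i1 = 45.5 - 9.533 = 35.967 cm.
Second lens: d_i2 = 1/(1/29.5 - 1/(35.967)) = 164.075 cm.
m_2 = -(164.075)/(35.967) = -4.5619.
The system's lateral magnification is m_1 m_2 = (-0.7333)(-4.5619) = 3.3454.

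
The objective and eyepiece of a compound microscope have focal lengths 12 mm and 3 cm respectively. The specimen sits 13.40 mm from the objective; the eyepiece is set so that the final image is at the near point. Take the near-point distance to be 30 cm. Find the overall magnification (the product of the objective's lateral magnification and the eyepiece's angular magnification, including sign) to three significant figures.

Convert to cm: f_obj = 12 mm = 1.2 cm; d_o = 13.40 mm = 1.34 cm.
Objective: 1/d_i = 1/f_obj - 1/d_o = 1/1.2 - 1/1.34 = 0.08706 cm^-1, so d_i = 11.486 cm.
m_obj = -d_i/d_o = -11.486/1.34 = -8.571.
Eyepiece angular magnification (image at near point): M_eye = 1 + D/f_e = 1 + 30/3 = 11.000.
Overall M = m_obj x M_eye = (-8.571)(11.000) = -94.29.

-94.3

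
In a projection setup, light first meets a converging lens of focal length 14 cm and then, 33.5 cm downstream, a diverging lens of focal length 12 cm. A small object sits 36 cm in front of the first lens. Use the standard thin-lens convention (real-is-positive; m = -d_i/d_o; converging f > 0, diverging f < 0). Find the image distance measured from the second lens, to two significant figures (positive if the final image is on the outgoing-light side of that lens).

Applying the thin-lens equation to the first lens, 1/14 = 1/36 + 1/d_i1, which gives d_i1 = 22.909 cm.
That image sits 10.591 cm in front of the second lens, so d_o2 = 10.591 cm.
Applying the thin-lens equation again with f_2 = -12 cm and d_o2 = 10.591 cm gives d_i2 = -5.626 cm.

-5.6 cm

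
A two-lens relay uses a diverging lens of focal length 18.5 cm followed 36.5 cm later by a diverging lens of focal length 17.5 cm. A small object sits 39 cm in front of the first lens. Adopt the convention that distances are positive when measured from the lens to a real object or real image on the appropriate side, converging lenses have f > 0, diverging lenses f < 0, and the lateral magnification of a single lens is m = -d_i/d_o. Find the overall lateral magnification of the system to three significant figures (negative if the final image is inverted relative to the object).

0.0846

First lens: d_i1 = 1/(1/(-18.5) - 1/39) = -12.548 cm.
m_1 = -(-12.548)/39 = 0.3217.
With d_i1 < 0 the first image is virtual and lies on the object side; the object distance for lens 2 is d_o2 = 36.5 - (-12.548) = 49.048 cm.
Second lens: d_i2 = 1/(1/(-17.5) - 1/(49.048)) = -12.898 cm.
m_2 = -(-12.898)/(49.048) = 0.2630.
Total m = m_1 x m_2 = (0.3217)(0.2630) = 0.0846.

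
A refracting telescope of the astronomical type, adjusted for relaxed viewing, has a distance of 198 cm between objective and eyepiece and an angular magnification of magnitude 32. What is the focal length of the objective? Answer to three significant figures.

In normal adjustment the tube length equals f_obj + f_eye and |M| = f_obj/f_eye.
So f_obj = 32 f_eye and 32 f_eye + f_eye = 198 cm, giving f_eye = 198/33 = 6.000 cm and f_obj = 192.000 cm.

192 cm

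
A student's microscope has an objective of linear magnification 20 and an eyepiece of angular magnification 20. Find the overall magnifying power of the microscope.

400

The overall magnification of a compound microscope is the product of the objective and eyepiece magnifications:
M = M_obj x M_eye = 20 x 20 = 400.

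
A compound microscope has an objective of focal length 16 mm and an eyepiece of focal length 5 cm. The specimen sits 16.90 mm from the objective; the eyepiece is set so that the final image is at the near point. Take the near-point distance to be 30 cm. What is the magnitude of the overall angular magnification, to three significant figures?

124

Convert to cm: f_obj = 16 mm = 1.6 cm; d_o = 16.90 mm = 1.69 cm.
Objective: 1/d_i = 1/f_obj - 1/d_o = 1/1.6 - 1/1.69 = 0.03328 cm^-1, so d_i = 30.044 cm.
m_obj = -d_i/d_o = -30.044/1.69 = -17.778.
Eyepiece angular magnification (image at near point): M_eye = 1 + D/f_e = 1 + 30/5 = 7.000.
Overall M = m_obj x M_eye = (-17.778)(7.000) = -124.44.
|M| = 124.44.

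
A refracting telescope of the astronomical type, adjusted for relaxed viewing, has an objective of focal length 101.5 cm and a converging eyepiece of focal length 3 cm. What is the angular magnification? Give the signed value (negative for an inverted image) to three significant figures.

-33.8

M = -f_obj/f_eye = -101.5/(3) = -33.833.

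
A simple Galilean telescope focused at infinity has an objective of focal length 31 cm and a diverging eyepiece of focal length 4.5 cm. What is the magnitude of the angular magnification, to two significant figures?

|M| = f_obj/|f_eye| = 31/4.5 = 6.889.

6.9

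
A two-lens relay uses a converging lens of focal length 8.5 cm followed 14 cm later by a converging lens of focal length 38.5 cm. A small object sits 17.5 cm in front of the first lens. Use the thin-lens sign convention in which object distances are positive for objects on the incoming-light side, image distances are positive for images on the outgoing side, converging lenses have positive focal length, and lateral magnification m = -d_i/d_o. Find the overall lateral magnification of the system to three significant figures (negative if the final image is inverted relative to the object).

-0.886

Applying the thin-lens equation to the first lens, 1/8.5 = 1/17.5 + 1/d_i1, which gives d_i1 = 16.528 cm.
Its lateral magnification is m_1 = -d_i1/d_o1 = -(16.528)/17.5 = -0.9444.
This image would form 16.528 cm past lens 1, i.e. 2.528 cm beyond lens 2, so it is a virtual object for lens 2: d_o2 = 14 - 16.528 = -2.528 cm.
Applying the thin-lens equation again with f_2 = 38.5 cm and d_o2 = -2.528 cm gives d_i2 = 2.372 cm.
m_2 = -(2.372)/(-2.528) = 0.9384.
The system's lateral magnification is m_1 m_2 = (-0.9444)(0.9384) = -0.8863.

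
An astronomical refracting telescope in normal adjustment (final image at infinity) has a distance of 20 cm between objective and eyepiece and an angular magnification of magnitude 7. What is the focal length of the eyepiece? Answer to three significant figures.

2.50 cm

In normal adjustment the tube length equals f_obj + f_eye and |M| = f_obj/f_eye.
So f_obj = 7 f_eye and 7 f_eye + f_eye = 20 cm, giving f_eye = 20/8 = 2.500 cm and f_obj = 17.500 cm.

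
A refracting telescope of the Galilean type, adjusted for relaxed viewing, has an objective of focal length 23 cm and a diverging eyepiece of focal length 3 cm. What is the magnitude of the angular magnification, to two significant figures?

7.7

|M| = f_obj/|f_eye| = 23/3 = 7.667.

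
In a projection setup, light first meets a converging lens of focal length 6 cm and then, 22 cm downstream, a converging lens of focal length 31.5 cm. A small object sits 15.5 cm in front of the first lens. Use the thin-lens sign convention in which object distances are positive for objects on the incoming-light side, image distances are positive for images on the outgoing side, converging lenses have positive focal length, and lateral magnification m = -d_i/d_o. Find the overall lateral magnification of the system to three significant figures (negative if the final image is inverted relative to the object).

Lens 1: 1/d_i1 = 1/f_1 - 1/d_o1 = 1/6 - 1/15.5 = 0.10215 cm^-1, so d_i1 = 9.789 cm.
m_1 = -(9.789)/15.5 = -0.6316.
Object distance for lens 2: d_o2 = 22 - 9.789 = 12.211 cm.
Lens 2: 1/d_i2 = 1/f_2 - 1/d_o2 = 1/31.5 - 1/(12.211) = -0.05015 cm^-1, so d_i2 = -19.940 cm.
m_2 = -(-19.940)/(12.211) = 1.6330.
The system's lateral magnification is m_1 m_2 = (-0.6316)(1.6330) = -1.0314.

-1.03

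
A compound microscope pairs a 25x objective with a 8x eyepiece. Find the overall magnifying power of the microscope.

The overall magnification of a compound microscope is the product of the objective and eyepiece magnifications:
M = M_obj x M_eye = 25 x 8 = 200.

200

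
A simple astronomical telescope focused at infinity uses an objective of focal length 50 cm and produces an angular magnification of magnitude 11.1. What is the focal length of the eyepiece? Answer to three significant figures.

4.50 cm

|M| = f_obj/f_eye, so f_eye = f_obj/|M| = 50/11.1 = 4.505 cm.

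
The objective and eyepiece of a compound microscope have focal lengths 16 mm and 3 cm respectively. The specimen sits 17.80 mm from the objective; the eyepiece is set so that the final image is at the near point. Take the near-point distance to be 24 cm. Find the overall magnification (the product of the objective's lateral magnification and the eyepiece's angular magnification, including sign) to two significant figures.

-80

Convert to cm: f_obj = 16 mm = 1.6 cm; d_o = 17.80 mm = 1.78 cm.
Objective: 1/d_i = 1/f_obj - 1/d_o = 1/1.6 - 1/1.78 = 0.06320 cm^-1, so d_i = 15.822 cm.
m_obj = -d_i/d_o = -15.822/1.78 = -8.889.
Eyepiece angular magnification (image at near point): M_eye = 1 + D/f_e = 1 + 24/3 = 9.000.
Overall M = m_obj x M_eye = (-8.889)(9.000) = -80.00.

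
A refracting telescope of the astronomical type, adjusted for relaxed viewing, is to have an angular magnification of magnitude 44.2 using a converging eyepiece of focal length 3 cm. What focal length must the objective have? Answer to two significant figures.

130 cm

|M| = f_obj/|f_eye|, so f_obj = |M| x |f_eye| = 44.2 x 3 = 132.600 cm.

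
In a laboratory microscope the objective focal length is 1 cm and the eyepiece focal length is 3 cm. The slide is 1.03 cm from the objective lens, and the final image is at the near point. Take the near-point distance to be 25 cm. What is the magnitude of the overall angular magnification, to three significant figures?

Objective: 1/d_i = 1/f_obj - 1/d_o = 1/1 - 1/1.03 = 0.02913 cm^-1, so d_i = 34.333 cm.
m_obj = -d_i/d_o = -34.333/1.03 = -33.333.
Eyepiece angular magnification (image at near point): M_eye = 1 + D/f_e = 1 + 25/3 = 9.333.
Overall M = m_obj x M_eye = (-33.333)(9.333) = -311.11.
|M| = 311.11.

311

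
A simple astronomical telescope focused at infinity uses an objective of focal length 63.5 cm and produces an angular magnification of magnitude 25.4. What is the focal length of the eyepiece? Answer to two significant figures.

|M| = f_obj/f_eye, so f_eye = f_obj/|M| = 63.5/25.4 = 2.500 cm.

2.5 cm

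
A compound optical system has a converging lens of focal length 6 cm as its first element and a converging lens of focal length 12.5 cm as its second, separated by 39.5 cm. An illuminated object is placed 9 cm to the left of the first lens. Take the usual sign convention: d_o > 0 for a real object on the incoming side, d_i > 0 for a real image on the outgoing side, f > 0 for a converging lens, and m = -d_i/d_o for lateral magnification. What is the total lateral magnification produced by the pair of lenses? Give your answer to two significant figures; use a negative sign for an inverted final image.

2.8

Applying the thin-lens equation to the first lens, 1/6 = 1/9 + 1/d_i1, which gives d_i1 = 18.000 cm.
Its lateral magnification is m_1 = -d_i1/d_o1 = -(18.000)/9 = -2.0000.
The intermediate image is 18.000 cm to the right of lens 1, so d_o2 = L - d_i1 = 39.5 - 18.000 = 21.500 cm.
Applying the thin-lens equation again with f_2 = 12.5 cm and d_o2 = 21.500 cm gives d_i2 = 29.861 cm.
m_2 = -(29.861)/(21.500) = -1.3889.
Total m = m_1 x m_2 = (-2.0000)(-1.3889) = 2.7778.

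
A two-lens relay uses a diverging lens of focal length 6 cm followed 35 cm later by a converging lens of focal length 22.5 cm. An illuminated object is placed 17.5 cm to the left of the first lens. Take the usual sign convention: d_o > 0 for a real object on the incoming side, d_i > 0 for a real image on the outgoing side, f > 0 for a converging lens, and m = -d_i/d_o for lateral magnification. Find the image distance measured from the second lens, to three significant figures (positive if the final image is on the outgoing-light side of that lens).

52.3 cm

Applying the thin-lens equation to the first lens, 1/(-6) = 1/17.5 + 1/d_i1, which gives d_i1 = -4.468 cm.
With d_i1 < 0 the first image is virtual and lies on the object side; the object distance for lens 2 is d_o2 = 35 - (-4.468) = 39.468 cm.
Applying the thin-lens equation again with f_2 = 22.5 cm and d_o2 = 39.468 cm gives d_i2 = 52.335 cm.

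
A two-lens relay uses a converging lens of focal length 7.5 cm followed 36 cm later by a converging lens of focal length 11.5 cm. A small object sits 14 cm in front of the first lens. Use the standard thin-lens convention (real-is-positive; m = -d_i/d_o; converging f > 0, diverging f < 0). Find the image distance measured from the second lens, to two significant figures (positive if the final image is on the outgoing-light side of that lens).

27 cm

First lens: d_i1 = 1/(1/7.5 - 1/14) = 16.154 cm.
Object distance for lens 2: d_o2 = 36 - 16.154 = 19.846 cm.
Second lens: d_i2 = 1/(1/11.5 - 1/(19.846)) = 27.346 cm.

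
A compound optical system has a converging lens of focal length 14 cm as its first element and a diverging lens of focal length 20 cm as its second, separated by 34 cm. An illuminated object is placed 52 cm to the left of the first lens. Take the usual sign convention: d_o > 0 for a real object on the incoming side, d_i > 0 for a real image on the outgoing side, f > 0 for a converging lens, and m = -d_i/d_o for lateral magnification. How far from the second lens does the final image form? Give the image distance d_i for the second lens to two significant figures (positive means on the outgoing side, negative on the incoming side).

-8.5 cm

First lens: d_i1 = 1/(1/14 - 1/52) = 19.158 cm.
Object distance for lens 2: d_o2 = 34 - 19.158 = 14.842 cm.
Second lens: d_i2 = 1/(1/(-20) - 1/(14.842)) = -8.520 cm.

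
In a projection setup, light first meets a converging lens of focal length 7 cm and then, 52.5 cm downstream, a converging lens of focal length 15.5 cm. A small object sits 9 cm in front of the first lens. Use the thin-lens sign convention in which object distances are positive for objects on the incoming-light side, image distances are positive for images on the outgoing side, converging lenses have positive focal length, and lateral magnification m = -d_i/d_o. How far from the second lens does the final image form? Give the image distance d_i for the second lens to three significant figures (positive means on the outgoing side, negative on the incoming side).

59.2 cm

First lens: d_i1 = 1/(1/7 - 1/9) = 31.500 cm.
Object distance for lens 2: d_o2 = 52.5 - 31.500 = 21.000 cm.
Second lens: d_i2 = 1/(1/15.5 - 1/(21.000)) = 59.182 cm.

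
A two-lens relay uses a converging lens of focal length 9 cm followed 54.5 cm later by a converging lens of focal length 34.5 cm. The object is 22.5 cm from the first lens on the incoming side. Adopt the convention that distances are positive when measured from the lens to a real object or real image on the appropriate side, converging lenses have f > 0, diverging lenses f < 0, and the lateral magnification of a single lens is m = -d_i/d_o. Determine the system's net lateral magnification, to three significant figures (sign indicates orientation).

4.60

Lens 1: 1/d_i1 = 1/f_1 - 1/d_o1 = 1/9 - 1/22.5 = 0.06667 cm^-1, so d_i1 = 15.000 cm.
m_1 = -(15.000)/22.5 = -0.6667.
That image sits 39.500 cm in front of the second lens, so d_o2 = 39.500 cm.
Lens 2: 1/d_i2 = 1/f_2 - 1/d_o2 = 1/34.5 - 1/(39.500) = 0.00367 cm^-1, so d_i2 = 272.550 cm.
m_2 = -(272.550)/(39.500) = -6.9000.
The system's lateral magnification is m_1 m_2 = (-0.6667)(-6.9000) = 4.6000.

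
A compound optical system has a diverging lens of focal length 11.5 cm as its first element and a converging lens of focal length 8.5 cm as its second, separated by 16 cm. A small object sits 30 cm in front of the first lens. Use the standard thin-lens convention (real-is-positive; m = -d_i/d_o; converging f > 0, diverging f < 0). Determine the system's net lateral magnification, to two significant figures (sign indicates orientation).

Lens 1: 1/d_i1 = 1/f_1 - 1/d_o1 = 1/(-11.5) - 1/30 = -0.12029 cm^-1, so d_i1 = -8.313 cm.
m_1 = -(-8.313)/30 = 0.2771.
The intermediate image is virtual, 8.313 cm to the left of lens 1, so d_o2 = L - d_i1 = 16 - (-8.313) = 24.313 cm.
Lens 2: 1/d_i2 = 1/f_2 - 1/d_o2 = 1/8.5 - 1/(24.313) = 0.07652 cm^-1, so d_i2 = 13.069 cm.
m_2 = -(13.069)/(24.313) = -0.5375.
The system's lateral magnification is m_1 m_2 = (0.2771)(-0.5375) = -0.1490.

-0.15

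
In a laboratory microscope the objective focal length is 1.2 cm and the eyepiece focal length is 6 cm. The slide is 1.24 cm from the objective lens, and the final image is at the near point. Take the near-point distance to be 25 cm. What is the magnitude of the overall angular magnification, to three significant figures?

Objective: 1/d_i = 1/f_obj - 1/d_o = 1/1.2 - 1/1.24 = 0.02688 cm^-1, so d_i = 37.200 cm.
m_obj = -d_i/d_o = -37.200/1.24 = -30.000.
Eyepiece angular magnification (image at near point): M_eye = 1 + D/f_e = 1 + 25/6 = 5.167.
Overall M = m_obj x M_eye = (-30.000)(5.167) = -155.00.
|M| = 155.00.

155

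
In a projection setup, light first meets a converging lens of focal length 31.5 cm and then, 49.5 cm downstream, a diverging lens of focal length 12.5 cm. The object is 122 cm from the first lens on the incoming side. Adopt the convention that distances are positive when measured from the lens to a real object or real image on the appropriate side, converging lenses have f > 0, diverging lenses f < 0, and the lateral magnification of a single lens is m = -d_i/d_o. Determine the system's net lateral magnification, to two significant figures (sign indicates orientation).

-0.22

Lens 1: 1/d_i1 = 1/f_1 - 1/d_o1 = 1/31.5 - 1/122 = 0.02355 cm^-1, so d_i1 = 42.464 cm.
m_1 = -(42.464)/122 = -0.3481.
That image sits 7.036 cm in front of the second lens, so d_o2 = 7.036 cm.
Lens 2: 1/d_i2 = 1/f_2 - 1/d_o2 = 1/(-12.5) - 1/(7.036) = -0.22213 cm^-1, so d_i2 = -4.502 cm.
m_2 = -(-4.502)/(7.036) = 0.6398.
The system's lateral magnification is m_1 m_2 = (-0.3481)(0.6398) = -0.2227.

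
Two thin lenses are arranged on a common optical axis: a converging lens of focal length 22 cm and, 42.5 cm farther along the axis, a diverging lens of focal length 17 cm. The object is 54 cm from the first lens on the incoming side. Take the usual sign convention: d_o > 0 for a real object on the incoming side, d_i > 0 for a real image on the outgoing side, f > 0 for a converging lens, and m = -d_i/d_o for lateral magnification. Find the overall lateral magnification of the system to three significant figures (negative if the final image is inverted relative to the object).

Applying the thin-lens equation to the first lens, 1/22 = 1/54 + 1/d_i1, which gives d_i1 = 37.125 cm.
Its lateral magnification is m_1 = -d_i1/d_o1 = -(37.125)/54 = -0.6875.
That image sits 5.375 cm in front of the second lens, so d_o2 = 5.375 cm.
Applying the thin-lens equation again with f_2 = -17 cm and d_o2 = 5.375 cm gives d_i2 = -4.084 cm.
m_2 = -(-4.084)/(5.375) = 0.7598.
The system's lateral magnification is m_1 m_2 = (-0.6875)(0.7598) = -0.5223.

-0.522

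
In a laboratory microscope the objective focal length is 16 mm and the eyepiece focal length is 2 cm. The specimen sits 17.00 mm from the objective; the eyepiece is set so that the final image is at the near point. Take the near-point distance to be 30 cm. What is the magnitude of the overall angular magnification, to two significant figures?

Convert to cm: f_obj = 16 mm = 1.6 cm; d_o = 17.00 mm = 1.70 cm.
Objective: 1/d_i = 1/f_obj - 1/d_o = 1/1.6 - 1/1.70 = 0.03676 cm^-1, so d_i = 27.200 cm.
m_obj = -d_i/d_o = -27.200/1.70 = -16.000.
Eyepiece angular magnification (image at near point): M_eye = 1 + D/f_e = 1 + 30/2 = 16.000.
Overall M = m_obj x M_eye = (-16.000)(16.000) = -256.00.
|M| = 256.00.

260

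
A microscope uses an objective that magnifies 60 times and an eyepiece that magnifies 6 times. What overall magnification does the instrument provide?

The overall magnification of a compound microscope is the product of the objective and eyepiece magnifications:
M = M_obj x M_eye = 60 x 6 = 360.

360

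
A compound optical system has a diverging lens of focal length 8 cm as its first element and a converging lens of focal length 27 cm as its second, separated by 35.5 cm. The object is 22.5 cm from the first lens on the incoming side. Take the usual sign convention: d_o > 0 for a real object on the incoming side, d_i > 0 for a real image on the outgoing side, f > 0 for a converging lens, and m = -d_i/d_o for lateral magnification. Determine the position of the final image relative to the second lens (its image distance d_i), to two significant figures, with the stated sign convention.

Applying the thin-lens equation to the first lens, 1/(-8) = 1/22.5 + 1/d_i1, which gives d_i1 = -5.902 cm.
The intermediate image is virtual, 5.902 cm to the left of lens 1, so d_o2 = L - d_i1 = 35.5 - (-5.902) = 41.402 cm.
Applying the thin-lens equation again with f_2 = 27 cm and d_o2 = 41.402 cm gives d_i2 = 77.619 cm.

78 cm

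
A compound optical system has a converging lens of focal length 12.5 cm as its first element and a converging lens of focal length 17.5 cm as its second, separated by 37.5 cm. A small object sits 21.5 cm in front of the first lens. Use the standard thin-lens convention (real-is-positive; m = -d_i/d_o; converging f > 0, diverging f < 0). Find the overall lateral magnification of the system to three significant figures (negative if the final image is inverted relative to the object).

-2.46

Applying the thin-lens equation to the first lens, 1/12.5 = 1/21.5 + 1/d_i1, which gives d_i1 = 29.861 cm.
Its lateral magnification is m_1 = -d_i1/d_o1 = -(29.861)/21.5 = -1.3889.
Object distance for lens 2: d_o2 = 37.5 - 29.861 = 7.639 cm.
Applying the thin-lens equation again with f_2 = 17.5 cm and d_o2 = 7.639 cm gives d_i2 = -13.556 cm.
m_2 = -(-13.556)/(7.639) = 1.7746.
Total m = m_1 x m_2 = (-1.3889)(1.7746) = -2.4648.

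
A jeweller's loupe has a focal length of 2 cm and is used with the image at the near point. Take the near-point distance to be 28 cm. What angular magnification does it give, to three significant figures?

M = 1 + D/f = 1 + 28/2 = 15.000.

15.0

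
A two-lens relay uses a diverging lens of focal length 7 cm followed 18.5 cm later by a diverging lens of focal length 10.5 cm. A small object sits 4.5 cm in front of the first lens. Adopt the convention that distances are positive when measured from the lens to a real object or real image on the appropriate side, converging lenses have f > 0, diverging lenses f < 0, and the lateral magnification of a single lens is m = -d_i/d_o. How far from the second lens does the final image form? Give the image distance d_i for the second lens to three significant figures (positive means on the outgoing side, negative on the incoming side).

-7.03 cm

Lens 1: 1/d_i1 = 1/f_1 - 1/d_o1 = 1/(-7) - 1/4.5 = -0.36508 cm^-1, so d_i1 = -2.739 cm.
With d_i1 < 0 the first image is virtual and lies on the object side; the object distance for lens 2 is d_o2 = 18.5 - (-2.739) = 21.239 cm.
Lens 2: 1/d_i2 = 1/f_2 - 1/d_o2 = 1/(-10.5) - 1/(21.239) = -0.14232 cm^-1, so d_i2 = -7.026 cm.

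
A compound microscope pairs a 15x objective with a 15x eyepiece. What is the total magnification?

225

The overall magnification of a compound microscope is the product of the objective and eyepiece magnifications:
M = M_obj x M_eye = 15 x 15 = 225.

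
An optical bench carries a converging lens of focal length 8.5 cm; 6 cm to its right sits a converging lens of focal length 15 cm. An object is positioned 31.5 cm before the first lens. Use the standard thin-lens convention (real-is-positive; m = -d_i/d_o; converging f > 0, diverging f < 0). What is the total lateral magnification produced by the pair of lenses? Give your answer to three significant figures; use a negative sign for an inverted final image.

-0.269

Applying the thin-lens equation to the first lens, 1/8.5 = 1/31.5 + 1/d_i1, which gives d_i1 = 11.641 cm.
Its lateral magnification is m_1 = -d_i1/d_o1 = -(11.641)/31.5 = -0.3696.
Since 11.641 cm > 6 cm, the first image lies past the second lens and serves as a virtual object: d_o2 = L - d_i1 = -5.641 cm.
Applying the thin-lens equation again with f_2 = 15 cm and d_o2 = -5.641 cm gives d_i2 = 4.100 cm.
m_2 = -(4.100)/(-5.641) = 0.7267.
Overall magnification: m = m_1 m_2 = -0.2686.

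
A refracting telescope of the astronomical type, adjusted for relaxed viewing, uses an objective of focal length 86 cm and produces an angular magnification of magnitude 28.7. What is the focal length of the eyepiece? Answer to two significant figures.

|M| = f_obj/f_eye, so f_eye = f_obj/|M| = 86/28.7 = 2.997 cm.

3.0 cm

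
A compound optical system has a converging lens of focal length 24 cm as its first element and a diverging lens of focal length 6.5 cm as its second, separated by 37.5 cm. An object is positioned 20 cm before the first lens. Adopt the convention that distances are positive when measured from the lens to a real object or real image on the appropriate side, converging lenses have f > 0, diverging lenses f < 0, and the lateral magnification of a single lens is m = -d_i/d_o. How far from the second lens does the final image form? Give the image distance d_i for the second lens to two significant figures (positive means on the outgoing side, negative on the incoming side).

-6.2 cm

Applying the thin-lens equation to the first lens, 1/24 = 1/20 + 1/d_i1, which gives d_i1 = -120.000 cm.
The intermediate image is virtual, 120.000 cm to the left of lens 1, so d_o2 = L - d_i1 = 37.5 - (-120.000) = 157.500 cm.
Applying the thin-lens equation again with f_2 = -6.5 cm and d_o2 = 157.500 cm gives d_i2 = -6.242 cm.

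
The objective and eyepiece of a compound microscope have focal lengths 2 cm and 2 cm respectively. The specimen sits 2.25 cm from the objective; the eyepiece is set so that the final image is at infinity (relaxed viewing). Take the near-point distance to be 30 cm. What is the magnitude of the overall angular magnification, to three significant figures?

120

Objective: 1/d_i = 1/f_obj - 1/d_o = 1/2 - 1/2.25 = 0.05556 cm^-1, so d_i = 18.000 cm.
m_obj = -d_i/d_o = -18.000/2.25 = -8.000.
Eyepiece angular magnification (image at infinity): M_eye = D/f_e = 30/2 = 15.000.
Overall M = m_obj x M_eye = (-8.000)(15.000) = -120.00.
|M| = 120.00.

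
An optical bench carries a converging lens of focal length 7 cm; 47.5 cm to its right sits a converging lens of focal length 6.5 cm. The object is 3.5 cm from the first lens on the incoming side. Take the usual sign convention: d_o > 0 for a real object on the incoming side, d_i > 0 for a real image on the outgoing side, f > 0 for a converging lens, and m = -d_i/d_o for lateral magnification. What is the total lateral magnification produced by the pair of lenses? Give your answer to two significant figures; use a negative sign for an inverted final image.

Applying the thin-lens equation to the first lens, 1/7 = 1/3.5 + 1/d_i1, which gives d_i1 = -7.000 cm.
Its lateral magnification is m_1 = -d_i1/d_o1 = -(-7.000)/3.5 = 2.0000.
The intermediate image is virtual, 7.000 cm to the left of lens 1, so d_o2 = L - d_i1 = 47.5 - (-7.000) = 54.500 cm.
Applying the thin-lens equation again with f_2 = 6.5 cm and d_o2 = 54.500 cm gives d_i2 = 7.380 cm.
m_2 = -(7.380)/(54.500) = -0.1354.
Overall magnification: m = m_1 m_2 = -0.2708.

-0.27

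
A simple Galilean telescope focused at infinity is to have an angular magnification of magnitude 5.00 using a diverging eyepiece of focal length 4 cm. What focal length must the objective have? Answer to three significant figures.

20.0 cm

|M| = f_obj/|f_eye|, so f_obj = |M| x |f_eye| = 5.0 x 4 = 20.000 cm.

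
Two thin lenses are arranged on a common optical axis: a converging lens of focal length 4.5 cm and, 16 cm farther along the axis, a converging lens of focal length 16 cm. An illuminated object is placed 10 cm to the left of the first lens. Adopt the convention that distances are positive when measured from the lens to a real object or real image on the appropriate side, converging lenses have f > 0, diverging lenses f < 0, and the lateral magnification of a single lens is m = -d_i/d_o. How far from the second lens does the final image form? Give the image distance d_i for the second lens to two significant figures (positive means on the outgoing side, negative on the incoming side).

-15 cm

First lens: d_i1 = 1/(1/4.5 - 1/10) = 8.182 cm.
The intermediate image is 8.182 cm to the right of lens 1, so d_o2 = L - d_i1 = 16 - 8.182 = 7.818 cm.
Second lens: d_i2 = 1/(1/16 - 1/(7.818)) = -15.289 cm.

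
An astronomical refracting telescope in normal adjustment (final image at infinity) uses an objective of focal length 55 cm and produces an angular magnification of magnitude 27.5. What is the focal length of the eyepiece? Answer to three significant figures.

2.00 cm

|M| = f_obj/f_eye, so f_eye = f_obj/|M| = 55/27.5 = 2.000 cm.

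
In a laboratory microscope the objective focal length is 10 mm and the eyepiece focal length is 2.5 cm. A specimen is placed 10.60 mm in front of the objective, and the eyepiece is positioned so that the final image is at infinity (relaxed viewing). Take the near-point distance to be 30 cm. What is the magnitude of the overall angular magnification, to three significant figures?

200

Convert to cm: f_obj = 10 mm = 1 cm; d_o = 10.60 mm = 1.06 cm.
Objective: 1/d_i = 1/f_obj - 1/d_o = 1/1 - 1/1.06 = 0.05660 cm^-1, so d_i = 17.667 cm.
m_obj = -d_i/d_o = -17.667/1.06 = -16.667.
Eyepiece angular magnification (image at infinity): M_eye = D/f_e = 30/2.5 = 12.000.
Overall M = m_obj x M_eye = (-16.667)(12.000) = -200.00.
|M| = 200.00.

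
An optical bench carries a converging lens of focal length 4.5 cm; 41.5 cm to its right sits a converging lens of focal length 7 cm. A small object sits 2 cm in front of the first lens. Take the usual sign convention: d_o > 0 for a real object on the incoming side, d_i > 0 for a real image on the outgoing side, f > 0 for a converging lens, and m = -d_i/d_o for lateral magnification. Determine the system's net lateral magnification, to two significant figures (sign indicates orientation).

First lens: d_i1 = 1/(1/4.5 - 1/2) = -3.600 cm.
m_1 = -(-3.600)/2 = 1.8000.
With d_i1 < 0 the first image is virtual and lies on the object side; the object distance for lens 2 is d_o2 = 41.5 - (-3.600) = 45.100 cm.
Second lens: d_i2 = 1/(1/7 - 1/(45.100)) = 8.286 cm.
m_2 = -(8.286)/(45.100) = -0.1837.
The system's lateral magnification is m_1 m_2 = (1.8000)(-0.1837) = -0.3307.

-0.33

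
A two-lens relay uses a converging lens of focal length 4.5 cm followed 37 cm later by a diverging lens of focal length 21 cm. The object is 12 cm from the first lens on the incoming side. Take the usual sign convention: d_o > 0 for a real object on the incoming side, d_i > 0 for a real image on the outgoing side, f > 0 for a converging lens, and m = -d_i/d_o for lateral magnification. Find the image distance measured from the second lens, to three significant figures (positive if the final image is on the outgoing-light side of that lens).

Lens 1: 1/d_i1 = 1/f_1 - 1/d_o1 = 1/4.5 - 1/12 = 0.13889 cm^-1, so d_i1 = 7.200 cm.
That image sits 29.800 cm in front of the second lens, so d_o2 = 29.800 cm.
Lens 2: 1/d_i2 = 1/f_2 - 1/d_o2 = 1/(-21) - 1/(29.800) = -0.08118 cm^-1, so d_i2 = -12.319 cm.

-12.3 cm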